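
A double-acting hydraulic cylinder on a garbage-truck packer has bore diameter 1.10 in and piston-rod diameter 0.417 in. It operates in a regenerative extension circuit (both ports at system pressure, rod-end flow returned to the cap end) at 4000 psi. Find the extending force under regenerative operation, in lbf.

F ≈ 546 lbf

With equal pressure on both faces, forces on the annular region cancel; the net push is pressure × rod cross-section.
Rod cross-section A_rod = π/4 × (0.417 in)² = 0.1366 in^2
F = P × A_rod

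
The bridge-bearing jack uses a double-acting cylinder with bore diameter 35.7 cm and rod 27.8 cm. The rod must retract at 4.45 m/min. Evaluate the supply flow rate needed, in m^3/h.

Q ≈ 10.5 m^3/h

Rod-side annular area A_ann = π/4 × (35.7² − 27.8²) = 394.0 cm^2
Q = A × v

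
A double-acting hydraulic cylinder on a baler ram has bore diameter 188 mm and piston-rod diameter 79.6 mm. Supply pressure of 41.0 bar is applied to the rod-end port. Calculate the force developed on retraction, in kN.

Rod-side annular area A_ann = π/4 × (188² − 79.6²) = 22780 mm^2
On retraction the pressure acts on the annular area (bore minus rod).
F = P × A_ann

F ≈ 93.4 kN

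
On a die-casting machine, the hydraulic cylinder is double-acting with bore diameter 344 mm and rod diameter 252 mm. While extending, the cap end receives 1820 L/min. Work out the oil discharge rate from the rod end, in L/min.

Q_out ≈ 843 L/min

Cap-side area A_cap = π/4 × (344 mm)² = 92940 mm^2
Rod-side annular area A_ann = π/4 × (344² − 252²) = 43060 mm^2
Piston speed v = Q_in/A_cap; rod-end outflow Q_out = v × A_ann = Q_in × A_ann/A_cap.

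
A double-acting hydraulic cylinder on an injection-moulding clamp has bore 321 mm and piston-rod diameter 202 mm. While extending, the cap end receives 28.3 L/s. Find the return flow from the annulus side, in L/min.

Q_out ≈ 1030 L/min

Cap-side area A_cap = π/4 × (321 mm)² = 80930 mm^2
Rod-side annular area A_ann = π/4 × (321² − 202²) = 48880 mm^2
Piston speed v = Q_in/A_cap; rod-end outflow Q_out = v × A_ann = Q_in × A_ann/A_cap.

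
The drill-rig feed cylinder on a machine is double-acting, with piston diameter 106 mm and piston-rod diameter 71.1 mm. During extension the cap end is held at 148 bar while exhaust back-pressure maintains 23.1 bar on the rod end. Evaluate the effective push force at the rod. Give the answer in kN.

Cap-side area A_cap = π/4 × (106 mm)² = 8825 mm^2
Rod-side annular area A_ann = π/4 × (106² − 71.1²) = 4854 mm^2
Net thrust = P_cap·A_cap − P_rod·A_ann = 130.6 kN − 11.21 kN

F ≈ 119 kN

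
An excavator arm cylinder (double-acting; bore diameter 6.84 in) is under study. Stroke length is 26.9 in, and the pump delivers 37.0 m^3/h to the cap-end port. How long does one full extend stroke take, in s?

t ≈ 1.58 s

Cap-side area A_cap = π/4 × (6.84 in)² = 36.75 in^2
Swept volume V = A × L; t = V / Q = A·L / Q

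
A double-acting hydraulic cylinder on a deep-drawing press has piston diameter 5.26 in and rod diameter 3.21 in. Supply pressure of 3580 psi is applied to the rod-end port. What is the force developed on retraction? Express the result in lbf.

F ≈ 48800 lbf

Rod-side annular area A_ann = π/4 × (5.26² − 3.21²) = 13.64 in^2
On retraction the pressure acts on the annular area (bore minus rod).
F = P × A_ann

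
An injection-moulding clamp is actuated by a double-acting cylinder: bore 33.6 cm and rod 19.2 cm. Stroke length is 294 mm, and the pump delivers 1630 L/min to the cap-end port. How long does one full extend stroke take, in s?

t ≈ 0.960 s

Cap-side area A_cap = π/4 × (33.6 cm)² = 886.7 cm^2
Swept volume V = A × L; t = V / Q = A·L / Q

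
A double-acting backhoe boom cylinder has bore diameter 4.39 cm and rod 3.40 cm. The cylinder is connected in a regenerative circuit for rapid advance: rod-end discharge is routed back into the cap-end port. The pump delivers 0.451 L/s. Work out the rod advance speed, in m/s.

v ≈ 0.497 m/s

In regeneration the rod-end outflow joins the pump flow into the cap end, so the net volume the pump must supply per unit advance equals the rod cross-section area.
Rod cross-section A_rod = π/4 × (3.40 cm)² = 9.079 cm^2
v = Q_pump / A_rod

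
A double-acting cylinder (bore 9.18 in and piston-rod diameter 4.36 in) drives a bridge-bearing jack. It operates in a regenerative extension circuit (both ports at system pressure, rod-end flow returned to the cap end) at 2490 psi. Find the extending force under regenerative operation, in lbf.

With equal pressure on both faces, forces on the annular region cancel; the net push is pressure × rod cross-section.
Rod cross-section A_rod = π/4 × (4.36 in)² = 14.93 in^2
F = P × A_rod

F ≈ 37200 lbf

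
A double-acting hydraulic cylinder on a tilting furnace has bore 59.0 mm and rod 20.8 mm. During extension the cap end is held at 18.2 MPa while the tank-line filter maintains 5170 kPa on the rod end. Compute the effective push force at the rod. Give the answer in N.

Cap-side area A_cap = π/4 × (59.0 mm)² = 2734 mm^2
Rod-side annular area A_ann = π/4 × (59.0² − 20.8²) = 2394 mm^2
Net thrust = P_cap·A_cap − P_rod·A_ann = 49760 N − 12380 N

F ≈ 37400 N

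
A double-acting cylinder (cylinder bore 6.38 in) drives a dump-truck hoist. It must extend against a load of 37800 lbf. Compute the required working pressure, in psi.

P ≈ 1180 psi

Cap-side area A_cap = π/4 × (6.38 in)² = 31.97 in^2
P = F / A = 37800 lbf / A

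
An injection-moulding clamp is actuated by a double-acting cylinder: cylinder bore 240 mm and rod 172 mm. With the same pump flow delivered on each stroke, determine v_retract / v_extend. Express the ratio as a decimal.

v_ret/v_ext ≈ 2.06

Cap-side area A_cap = π/4 × (240 mm)² = 45240 mm^2
Rod-side annular area A_ann = π/4 × (240² − 172²) = 22000 mm^2
For equal Q, v ∝ 1/A, so v_ret/v_ext = A_cap/A_ann.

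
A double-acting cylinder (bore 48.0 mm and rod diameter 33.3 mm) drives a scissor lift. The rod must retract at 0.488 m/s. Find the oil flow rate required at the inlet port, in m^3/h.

Q ≈ 1.65 m^3/h

Rod-side annular area A_ann = π/4 × (48.0² − 33.3²) = 938.6 mm^2
Q = A × v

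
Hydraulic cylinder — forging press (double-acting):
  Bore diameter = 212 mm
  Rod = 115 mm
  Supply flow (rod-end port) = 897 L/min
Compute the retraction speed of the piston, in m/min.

Rod-side annular area A_ann = π/4 × (212² − 115²) = 24910 mm^2
Flow into the rod-end port fills the annular volume.
v = Q / A

v ≈ 36.0 m/min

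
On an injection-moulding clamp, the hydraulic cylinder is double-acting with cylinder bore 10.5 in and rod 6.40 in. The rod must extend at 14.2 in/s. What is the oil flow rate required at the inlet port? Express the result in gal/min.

Cap-side area A_cap = π/4 × (10.5 in)² = 86.59 in^2
Q = A × v

Q ≈ 319 gal/min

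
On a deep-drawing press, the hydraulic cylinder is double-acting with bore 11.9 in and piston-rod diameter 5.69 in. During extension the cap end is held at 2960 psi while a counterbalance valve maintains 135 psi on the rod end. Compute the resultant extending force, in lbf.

F ≈ 3.18e5 lbf

Cap-side area A_cap = π/4 × (11.9 in)² = 111.2 in^2
Rod-side annular area A_ann = π/4 × (11.9² − 5.69²) = 85.79 in^2
Net thrust = P_cap·A_cap − P_rod·A_ann = 3.292e5 lbf − 11580 lbf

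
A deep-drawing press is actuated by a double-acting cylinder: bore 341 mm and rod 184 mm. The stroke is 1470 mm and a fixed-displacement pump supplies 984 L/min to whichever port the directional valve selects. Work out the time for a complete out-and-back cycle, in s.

Cap-side area A_cap = π/4 × (341 mm)² = 91330 mm^2
Rod-side annular area A_ann = π/4 × (341² − 184²) = 64740 mm^2
t_ext = A_cap·L/Q = 8.186 s
t_ret = A_ann·L/Q = 5.803 s
t_cycle = t_ext + t_ret

t ≈ 14.0 s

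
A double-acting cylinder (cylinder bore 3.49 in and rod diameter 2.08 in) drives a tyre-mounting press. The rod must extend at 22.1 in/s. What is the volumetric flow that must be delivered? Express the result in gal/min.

Q ≈ 54.9 gal/min

Cap-side area A_cap = π/4 × (3.49 in)² = 9.566 in^2
Q = A × v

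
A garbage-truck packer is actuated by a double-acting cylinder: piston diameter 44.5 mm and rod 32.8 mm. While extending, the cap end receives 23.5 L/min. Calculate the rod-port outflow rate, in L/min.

Q_out ≈ 10.7 L/min

Cap-side area A_cap = π/4 × (44.5 mm)² = 1555 mm^2
Rod-side annular area A_ann = π/4 × (44.5² − 32.8²) = 710.3 mm^2
Piston speed v = Q_in/A_cap; rod-end outflow Q_out = v × A_ann = Q_in × A_ann/A_cap.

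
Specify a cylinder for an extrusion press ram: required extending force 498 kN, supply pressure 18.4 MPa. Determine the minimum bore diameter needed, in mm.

D ≈ 186 mm

Extension force acts on the full piston face: F = P × (π/4)D².
D = √(4F / (πP)) = √(4 × 498 kN / (π × 18.4 MPa))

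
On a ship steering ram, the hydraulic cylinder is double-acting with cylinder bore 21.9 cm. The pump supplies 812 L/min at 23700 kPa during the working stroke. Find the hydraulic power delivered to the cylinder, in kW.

W ≈ 321 kW

Hydraulic power = P × Q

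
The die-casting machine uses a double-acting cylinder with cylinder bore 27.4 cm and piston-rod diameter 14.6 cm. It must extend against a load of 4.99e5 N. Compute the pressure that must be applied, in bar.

Cap-side area A_cap = π/4 × (27.4 cm)² = 589.6 cm^2
P = F / A = 4.99e5 N / A

P ≈ 84.6 bar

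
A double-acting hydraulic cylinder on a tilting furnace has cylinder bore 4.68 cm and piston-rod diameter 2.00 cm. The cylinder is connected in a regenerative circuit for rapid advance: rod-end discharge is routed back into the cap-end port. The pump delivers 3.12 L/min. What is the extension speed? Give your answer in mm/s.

v ≈ 166 mm/s

In regeneration the rod-end outflow joins the pump flow into the cap end, so the net volume the pump must supply per unit advance equals the rod cross-section area.
Rod cross-section A_rod = π/4 × (2.00 cm)² = 3.142 cm^2
v = Q_pump / A_rod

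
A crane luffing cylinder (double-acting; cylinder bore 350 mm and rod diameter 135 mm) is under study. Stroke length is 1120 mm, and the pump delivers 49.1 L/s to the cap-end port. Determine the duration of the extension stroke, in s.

Cap-side area A_cap = π/4 × (350 mm)² = 96210 mm^2
Swept volume V = A × L; t = V / Q = A·L / Q

t ≈ 2.19 s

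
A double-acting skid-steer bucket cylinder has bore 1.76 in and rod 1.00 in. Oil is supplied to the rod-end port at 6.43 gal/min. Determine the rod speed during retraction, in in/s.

v ≈ 15.0 in/s

Rod-side annular area A_ann = π/4 × (1.76² − 1.00²) = 1.647 in^2
Flow into the rod-end port fills the annular volume.
v = Q / A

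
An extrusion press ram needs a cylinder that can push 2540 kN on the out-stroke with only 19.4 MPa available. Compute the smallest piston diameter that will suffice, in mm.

D ≈ 408 mm

Extension force acts on the full piston face: F = P × (π/4)D².
D = √(4F / (πP)) = √(4 × 2540 kN / (π × 19.4 MPa))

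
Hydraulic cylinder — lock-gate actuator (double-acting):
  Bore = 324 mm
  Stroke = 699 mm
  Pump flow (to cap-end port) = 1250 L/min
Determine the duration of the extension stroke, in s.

t ≈ 2.77 s

Cap-side area A_cap = π/4 × (324 mm)² = 82450 mm^2
Swept volume V = A × L; t = V / Q = A·L / Q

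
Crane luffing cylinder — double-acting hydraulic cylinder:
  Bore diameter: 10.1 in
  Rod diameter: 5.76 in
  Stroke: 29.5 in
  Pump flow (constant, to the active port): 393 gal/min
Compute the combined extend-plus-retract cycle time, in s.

t ≈ 2.62 s

Cap-side area A_cap = π/4 × (10.1 in)² = 80.12 in^2
Rod-side annular area A_ann = π/4 × (10.1² − 5.76²) = 54.06 in^2
t_ext = A_cap·L/Q = 1.562 s
t_ret = A_ann·L/Q = 1.054 s
t_cycle = t_ext + t_ret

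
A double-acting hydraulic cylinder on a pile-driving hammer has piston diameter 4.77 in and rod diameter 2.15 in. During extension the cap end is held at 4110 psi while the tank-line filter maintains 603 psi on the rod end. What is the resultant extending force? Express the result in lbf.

F ≈ 64900 lbf

Cap-side area A_cap = π/4 × (4.77 in)² = 17.87 in^2
Rod-side annular area A_ann = π/4 × (4.77² − 2.15²) = 14.24 in^2
Net thrust = P_cap·A_cap − P_rod·A_ann = 73450 lbf − 8586 lbf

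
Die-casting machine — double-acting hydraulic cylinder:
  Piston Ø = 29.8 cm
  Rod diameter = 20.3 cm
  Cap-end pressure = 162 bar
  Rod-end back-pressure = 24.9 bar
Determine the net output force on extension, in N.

Cap-side area A_cap = π/4 × (29.8 cm)² = 697.5 cm^2
Rod-side annular area A_ann = π/4 × (29.8² − 20.3²) = 373.8 cm^2
Net thrust = P_cap·A_cap − P_rod·A_ann = 1.130e6 N − 93080 N

F ≈ 1.04e6 N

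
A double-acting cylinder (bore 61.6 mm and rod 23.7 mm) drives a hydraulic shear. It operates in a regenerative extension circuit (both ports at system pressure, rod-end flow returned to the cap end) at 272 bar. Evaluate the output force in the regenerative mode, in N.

F ≈ 12000 N

With equal pressure on both faces, forces on the annular region cancel; the net push is pressure × rod cross-section.
Rod cross-section A_rod = π/4 × (23.7 mm)² = 441.2 mm^2
F = P × A_rod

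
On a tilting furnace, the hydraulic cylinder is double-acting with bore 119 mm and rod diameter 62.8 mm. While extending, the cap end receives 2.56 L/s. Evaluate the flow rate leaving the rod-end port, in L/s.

Cap-side area A_cap = π/4 × (119 mm)² = 11120 mm^2
Rod-side annular area A_ann = π/4 × (119² − 62.8²) = 8025 mm^2
Piston speed v = Q_in/A_cap; rod-end outflow Q_out = v × A_ann = Q_in × A_ann/A_cap.

Q_out ≈ 1.85 L/s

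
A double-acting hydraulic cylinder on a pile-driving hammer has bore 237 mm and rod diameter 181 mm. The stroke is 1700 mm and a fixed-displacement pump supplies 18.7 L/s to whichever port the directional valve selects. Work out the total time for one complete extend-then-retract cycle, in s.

Cap-side area A_cap = π/4 × (237 mm)² = 44120 mm^2
Rod-side annular area A_ann = π/4 × (237² − 181²) = 18380 mm^2
t_ext = A_cap·L/Q = 4.010 s
t_ret = A_ann·L/Q = 1.671 s
t_cycle = t_ext + t_ret

t ≈ 5.68 s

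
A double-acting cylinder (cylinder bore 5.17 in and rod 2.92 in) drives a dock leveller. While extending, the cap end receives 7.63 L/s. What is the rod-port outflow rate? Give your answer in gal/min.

Q_out ≈ 82.4 gal/min

Cap-side area A_cap = π/4 × (5.17 in)² = 20.99 in^2
Rod-side annular area A_ann = π/4 × (5.17² − 2.92²) = 14.30 in^2
Piston speed v = Q_in/A_cap; rod-end outflow Q_out = v × A_ann = Q_in × A_ann/A_cap.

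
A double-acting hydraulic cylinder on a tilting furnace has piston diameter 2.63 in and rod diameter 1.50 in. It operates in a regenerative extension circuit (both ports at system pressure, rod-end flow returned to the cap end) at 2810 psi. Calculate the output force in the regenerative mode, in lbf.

With equal pressure on both faces, forces on the annular region cancel; the net push is pressure × rod cross-section.
Rod cross-section A_rod = π/4 × (1.50 in)² = 1.767 in^2
F = P × A_rod

F ≈ 4970 lbf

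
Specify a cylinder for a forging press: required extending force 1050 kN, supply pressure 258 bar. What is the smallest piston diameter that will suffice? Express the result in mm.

D ≈ 228 mm

Extension force acts on the full piston face: F = P × (π/4)D².
D = √(4F / (πP)) = √(4 × 1050 kN / (π × 258 bar))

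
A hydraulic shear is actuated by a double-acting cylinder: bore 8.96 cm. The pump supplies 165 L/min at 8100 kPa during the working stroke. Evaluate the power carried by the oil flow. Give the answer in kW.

W ≈ 22.3 kW

Hydraulic power = P × Q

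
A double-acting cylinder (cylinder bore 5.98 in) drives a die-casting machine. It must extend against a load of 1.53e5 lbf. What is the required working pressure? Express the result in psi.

P ≈ 5450 psi

Cap-side area A_cap = π/4 × (5.98 in)² = 28.09 in^2
P = F / A = 1.53e5 lbf / A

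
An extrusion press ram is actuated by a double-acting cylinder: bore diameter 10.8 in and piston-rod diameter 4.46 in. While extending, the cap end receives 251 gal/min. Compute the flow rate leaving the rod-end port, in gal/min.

Q_out ≈ 208 gal/min

Cap-side area A_cap = π/4 × (10.8 in)² = 91.61 in^2
Rod-side annular area A_ann = π/4 × (10.8² − 4.46²) = 75.99 in^2
Piston speed v = Q_in/A_cap; rod-end outflow Q_out = v × A_ann = Q_in × A_ann/A_cap.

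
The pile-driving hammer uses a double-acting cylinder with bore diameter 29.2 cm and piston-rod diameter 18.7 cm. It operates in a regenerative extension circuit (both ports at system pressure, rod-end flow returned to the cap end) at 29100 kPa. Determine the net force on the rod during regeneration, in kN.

F ≈ 799 kN

With equal pressure on both faces, forces on the annular region cancel; the net push is pressure × rod cross-section.
Rod cross-section A_rod = π/4 × (18.7 cm)² = 274.6 cm^2
F = P × A_rod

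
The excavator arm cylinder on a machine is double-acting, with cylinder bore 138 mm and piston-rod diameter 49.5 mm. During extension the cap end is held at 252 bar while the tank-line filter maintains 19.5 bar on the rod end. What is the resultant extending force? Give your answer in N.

F ≈ 3.52e5 N

Cap-side area A_cap = π/4 × (138 mm)² = 14960 mm^2
Rod-side annular area A_ann = π/4 × (138² − 49.5²) = 13030 mm^2
Net thrust = P_cap·A_cap − P_rod·A_ann = 3.769e5 N − 25410 N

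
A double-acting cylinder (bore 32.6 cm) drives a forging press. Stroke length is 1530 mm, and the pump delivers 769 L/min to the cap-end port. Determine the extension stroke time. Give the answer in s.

Cap-side area A_cap = π/4 × (32.6 cm)² = 834.7 cm^2
Swept volume V = A × L; t = V / Q = A·L / Q

t ≈ 9.96 s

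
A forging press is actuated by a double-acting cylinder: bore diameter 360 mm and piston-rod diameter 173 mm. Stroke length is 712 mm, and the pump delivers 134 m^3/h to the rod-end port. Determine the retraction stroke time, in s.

Rod-side annular area A_ann = π/4 × (360² − 173²) = 78280 mm^2
Swept volume V = A × L; t = V / Q = A·L / Q

t ≈ 1.50 s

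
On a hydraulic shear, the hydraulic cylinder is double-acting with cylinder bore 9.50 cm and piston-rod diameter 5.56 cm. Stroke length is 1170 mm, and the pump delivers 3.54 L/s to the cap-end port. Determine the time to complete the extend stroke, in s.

t ≈ 2.34 s

Cap-side area A_cap = π/4 × (9.50 cm)² = 70.88 cm^2
Swept volume V = A × L; t = V / Q = A·L / Q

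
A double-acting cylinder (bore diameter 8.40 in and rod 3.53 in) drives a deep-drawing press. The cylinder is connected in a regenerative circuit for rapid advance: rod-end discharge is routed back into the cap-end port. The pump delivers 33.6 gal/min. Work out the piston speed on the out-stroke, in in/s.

In regeneration the rod-end outflow joins the pump flow into the cap end, so the net volume the pump must supply per unit advance equals the rod cross-section area.
Rod cross-section A_rod = π/4 × (3.53 in)² = 9.787 in^2
v = Q_pump / A_rod

v ≈ 13.2 in/s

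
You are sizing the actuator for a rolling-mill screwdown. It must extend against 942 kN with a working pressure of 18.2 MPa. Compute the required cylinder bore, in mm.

D ≈ 257 mm

Extension force acts on the full piston face: F = P × (π/4)D².
D = √(4F / (πP)) = √(4 × 942 kN / (π × 18.2 MPa))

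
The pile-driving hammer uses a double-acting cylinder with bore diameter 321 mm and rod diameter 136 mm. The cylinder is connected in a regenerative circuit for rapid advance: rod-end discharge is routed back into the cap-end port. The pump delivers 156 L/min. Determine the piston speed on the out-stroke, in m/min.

v ≈ 10.7 m/min

In regeneration the rod-end outflow joins the pump flow into the cap end, so the net volume the pump must supply per unit advance equals the rod cross-section area.
Rod cross-section A_rod = π/4 × (136 mm)² = 14530 mm^2
v = Q_pump / A_rod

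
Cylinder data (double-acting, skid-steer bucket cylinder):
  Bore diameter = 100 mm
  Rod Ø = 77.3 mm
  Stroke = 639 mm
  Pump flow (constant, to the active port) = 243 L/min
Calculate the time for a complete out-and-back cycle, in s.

Cap-side area A_cap = π/4 × (100 mm)² = 7854 mm^2
Rod-side annular area A_ann = π/4 × (100² − 77.3²) = 3161 mm^2
t_ext = A_cap·L/Q = 1.239 s
t_ret = A_ann·L/Q = 0.4987 s
t_cycle = t_ext + t_ret

t ≈ 1.74 s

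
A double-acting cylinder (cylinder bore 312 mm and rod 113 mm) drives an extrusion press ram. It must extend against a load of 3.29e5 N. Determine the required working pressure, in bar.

P ≈ 43.0 bar

Cap-side area A_cap = π/4 × (312 mm)² = 76450 mm^2
P = F / A = 3.29e5 N / A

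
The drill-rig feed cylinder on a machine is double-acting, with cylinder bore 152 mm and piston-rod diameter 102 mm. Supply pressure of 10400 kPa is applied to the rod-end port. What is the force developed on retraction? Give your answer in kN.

Rod-side annular area A_ann = π/4 × (152² − 102²) = 9975 mm^2
On retraction the pressure acts on the annular area (bore minus rod).
F = P × A_ann

F ≈ 104 kN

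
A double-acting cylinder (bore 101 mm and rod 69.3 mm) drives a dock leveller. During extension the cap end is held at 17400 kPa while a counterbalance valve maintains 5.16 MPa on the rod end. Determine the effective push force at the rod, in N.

F ≈ 1.18e5 N

Cap-side area A_cap = π/4 × (101 mm)² = 8012 mm^2
Rod-side annular area A_ann = π/4 × (101² − 69.3²) = 4240 mm^2
Net thrust = P_cap·A_cap − P_rod·A_ann = 1.394e5 N − 21880 N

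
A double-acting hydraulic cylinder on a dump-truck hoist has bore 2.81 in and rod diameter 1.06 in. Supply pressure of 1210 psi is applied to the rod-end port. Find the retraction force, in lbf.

F ≈ 6440 lbf

Rod-side annular area A_ann = π/4 × (2.81² − 1.06²) = 5.319 in^2
On retraction the pressure acts on the annular area (bore minus rod).
F = P × A_ann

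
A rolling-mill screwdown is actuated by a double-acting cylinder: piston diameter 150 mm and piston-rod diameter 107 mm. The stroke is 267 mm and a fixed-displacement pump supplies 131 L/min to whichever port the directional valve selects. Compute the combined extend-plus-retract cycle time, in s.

t ≈ 3.22 s

Cap-side area A_cap = π/4 × (150 mm)² = 17670 mm^2
Rod-side annular area A_ann = π/4 × (150² − 107²) = 8679 mm^2
t_ext = A_cap·L/Q = 2.161 s
t_ret = A_ann·L/Q = 1.061 s
t_cycle = t_ext + t_ret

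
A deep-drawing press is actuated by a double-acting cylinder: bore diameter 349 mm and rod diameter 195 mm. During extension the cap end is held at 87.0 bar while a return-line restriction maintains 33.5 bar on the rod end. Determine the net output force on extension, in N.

F ≈ 6.12e5 N

Cap-side area A_cap = π/4 × (349 mm)² = 95660 mm^2
Rod-side annular area A_ann = π/4 × (349² − 195²) = 65800 mm^2
Net thrust = P_cap·A_cap − P_rod·A_ann = 8.323e5 N − 2.204e5 N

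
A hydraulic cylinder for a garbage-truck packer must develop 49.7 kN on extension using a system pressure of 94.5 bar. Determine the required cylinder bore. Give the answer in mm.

D ≈ 81.8 mm

Extension force acts on the full piston face: F = P × (π/4)D².
D = √(4F / (πP)) = √(4 × 49.7 kN / (π × 94.5 bar))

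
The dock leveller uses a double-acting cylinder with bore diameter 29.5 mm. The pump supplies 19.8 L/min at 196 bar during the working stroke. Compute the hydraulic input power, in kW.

Hydraulic power = P × Q

W ≈ 6.47 kW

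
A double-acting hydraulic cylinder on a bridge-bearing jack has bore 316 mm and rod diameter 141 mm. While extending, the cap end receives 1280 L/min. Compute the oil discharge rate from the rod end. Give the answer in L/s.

Cap-side area A_cap = π/4 × (316 mm)² = 78430 mm^2
Rod-side annular area A_ann = π/4 × (316² − 141²) = 62810 mm^2
Piston speed v = Q_in/A_cap; rod-end outflow Q_out = v × A_ann = Q_in × A_ann/A_cap.

Q_out ≈ 17.1 L/s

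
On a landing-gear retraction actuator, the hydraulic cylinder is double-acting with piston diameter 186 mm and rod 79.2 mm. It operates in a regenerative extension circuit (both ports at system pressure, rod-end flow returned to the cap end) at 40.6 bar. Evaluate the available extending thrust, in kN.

F ≈ 20.0 kN

With equal pressure on both faces, forces on the annular region cancel; the net push is pressure × rod cross-section.
Rod cross-section A_rod = π/4 × (79.2 mm)² = 4927 mm^2
F = P × A_rod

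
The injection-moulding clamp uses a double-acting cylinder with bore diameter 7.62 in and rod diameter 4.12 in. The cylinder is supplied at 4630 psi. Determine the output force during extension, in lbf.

Cap-side area A_cap = π/4 × (7.62 in)² = 45.60 in^2
F = P × A_cap = 4630 psi × A_cap

F ≈ 2.11e5 lbf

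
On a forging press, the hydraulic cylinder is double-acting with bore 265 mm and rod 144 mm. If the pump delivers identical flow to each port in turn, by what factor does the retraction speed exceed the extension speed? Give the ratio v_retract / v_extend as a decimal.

Cap-side area A_cap = π/4 × (265 mm)² = 55150 mm^2
Rod-side annular area A_ann = π/4 × (265² − 144²) = 38870 mm^2
For equal Q, v ∝ 1/A, so v_ret/v_ext = A_cap/A_ann.

v_ret/v_ext ≈ 1.42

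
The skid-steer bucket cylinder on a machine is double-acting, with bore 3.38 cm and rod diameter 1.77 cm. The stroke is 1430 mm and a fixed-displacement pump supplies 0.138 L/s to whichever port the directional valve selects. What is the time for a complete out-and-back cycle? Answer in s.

t ≈ 16.0 s

Cap-side area A_cap = π/4 × (3.38 cm)² = 8.973 cm^2
Rod-side annular area A_ann = π/4 × (3.38² − 1.77²) = 6.512 cm^2
t_ext = A_cap·L/Q = 9.298 s
t_ret = A_ann·L/Q = 6.748 s
t_cycle = t_ext + t_ret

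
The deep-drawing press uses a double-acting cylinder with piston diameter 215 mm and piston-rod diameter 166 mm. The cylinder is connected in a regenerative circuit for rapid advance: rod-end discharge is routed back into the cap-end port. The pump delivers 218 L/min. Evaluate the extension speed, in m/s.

In regeneration the rod-end outflow joins the pump flow into the cap end, so the net volume the pump must supply per unit advance equals the rod cross-section area.
Rod cross-section A_rod = π/4 × (166 mm)² = 21640 mm^2
v = Q_pump / A_rod

v ≈ 0.168 m/s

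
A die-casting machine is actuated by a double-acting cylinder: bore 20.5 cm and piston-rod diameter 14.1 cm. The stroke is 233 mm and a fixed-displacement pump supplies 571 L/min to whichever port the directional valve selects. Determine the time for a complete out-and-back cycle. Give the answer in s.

Cap-side area A_cap = π/4 × (20.5 cm)² = 330.1 cm^2
Rod-side annular area A_ann = π/4 × (20.5² − 14.1²) = 173.9 cm^2
t_ext = A_cap·L/Q = 0.8081 s
t_ret = A_ann·L/Q = 0.4258 s
t_cycle = t_ext + t_ret

t ≈ 1.23 s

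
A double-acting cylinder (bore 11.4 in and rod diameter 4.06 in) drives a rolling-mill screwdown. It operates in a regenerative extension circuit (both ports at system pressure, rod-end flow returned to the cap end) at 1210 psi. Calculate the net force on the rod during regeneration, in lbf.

With equal pressure on both faces, forces on the annular region cancel; the net push is pressure × rod cross-section.
Rod cross-section A_rod = π/4 × (4.06 in)² = 12.95 in^2
F = P × A_rod

F ≈ 15700 lbf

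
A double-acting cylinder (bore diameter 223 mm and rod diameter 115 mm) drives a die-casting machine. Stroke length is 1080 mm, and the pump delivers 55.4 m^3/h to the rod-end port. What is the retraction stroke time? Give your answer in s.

Rod-side annular area A_ann = π/4 × (223² − 115²) = 28670 mm^2
Swept volume V = A × L; t = V / Q = A·L / Q

t ≈ 2.01 s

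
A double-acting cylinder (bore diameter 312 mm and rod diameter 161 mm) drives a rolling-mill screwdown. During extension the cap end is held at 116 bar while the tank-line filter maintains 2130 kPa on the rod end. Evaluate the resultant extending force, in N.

F ≈ 7.67e5 N

Cap-side area A_cap = π/4 × (312 mm)² = 76450 mm^2
Rod-side annular area A_ann = π/4 × (312² − 161²) = 56100 mm^2
Net thrust = P_cap·A_cap − P_rod·A_ann = 8.869e5 N − 1.195e5 N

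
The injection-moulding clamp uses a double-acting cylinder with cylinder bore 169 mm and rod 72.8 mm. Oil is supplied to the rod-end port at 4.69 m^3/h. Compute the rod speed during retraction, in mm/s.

v ≈ 71.3 mm/s

Rod-side annular area A_ann = π/4 × (169² − 72.8²) = 18270 mm^2
Flow into the rod-end port fills the annular volume.
v = Q / A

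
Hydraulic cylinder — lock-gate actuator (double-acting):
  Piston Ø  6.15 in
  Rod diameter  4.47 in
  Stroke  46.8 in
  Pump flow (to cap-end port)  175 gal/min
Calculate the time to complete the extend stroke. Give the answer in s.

t ≈ 2.06 s

Cap-side area A_cap = π/4 × (6.15 in)² = 29.71 in^2
Swept volume V = A × L; t = V / Q = A·L / Q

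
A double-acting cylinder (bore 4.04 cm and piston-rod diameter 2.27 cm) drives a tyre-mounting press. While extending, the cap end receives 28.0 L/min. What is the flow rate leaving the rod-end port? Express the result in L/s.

Q_out ≈ 0.319 L/s

Cap-side area A_cap = π/4 × (4.04 cm)² = 12.82 cm^2
Rod-side annular area A_ann = π/4 × (4.04² − 2.27²) = 8.772 cm^2
Piston speed v = Q_in/A_cap; rod-end outflow Q_out = v × A_ann = Q_in × A_ann/A_cap.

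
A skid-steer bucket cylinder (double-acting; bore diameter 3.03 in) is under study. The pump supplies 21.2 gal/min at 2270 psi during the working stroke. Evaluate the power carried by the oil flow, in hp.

W ≈ 28.1 hp

Hydraulic power = P × Q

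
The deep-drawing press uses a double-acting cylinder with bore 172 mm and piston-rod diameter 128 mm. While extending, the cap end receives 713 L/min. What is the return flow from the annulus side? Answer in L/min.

Q_out ≈ 318 L/min

Cap-side area A_cap = π/4 × (172 mm)² = 23240 mm^2
Rod-side annular area A_ann = π/4 × (172² − 128²) = 10370 mm^2
Piston speed v = Q_in/A_cap; rod-end outflow Q_out = v × A_ann = Q_in × A_ann/A_cap.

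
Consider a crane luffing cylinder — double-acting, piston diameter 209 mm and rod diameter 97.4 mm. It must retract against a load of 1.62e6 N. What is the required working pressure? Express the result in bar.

P ≈ 603 bar

Rod-side annular area A_ann = π/4 × (209² − 97.4²) = 26860 mm^2
Retraction: pressure acts on the annular area.
P = F / A = 1.62e6 N / A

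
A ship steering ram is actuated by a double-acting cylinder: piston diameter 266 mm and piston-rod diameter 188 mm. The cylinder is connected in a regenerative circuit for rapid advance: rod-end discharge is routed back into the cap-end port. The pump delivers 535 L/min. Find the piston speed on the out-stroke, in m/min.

v ≈ 19.3 m/min

In regeneration the rod-end outflow joins the pump flow into the cap end, so the net volume the pump must supply per unit advance equals the rod cross-section area.
Rod cross-section A_rod = π/4 × (188 mm)² = 27760 mm^2
v = Q_pump / A_rod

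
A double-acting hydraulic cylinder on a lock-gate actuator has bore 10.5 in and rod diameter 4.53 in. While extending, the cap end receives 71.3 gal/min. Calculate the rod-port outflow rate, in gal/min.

Q_out ≈ 58.0 gal/min

Cap-side area A_cap = π/4 × (10.5 in)² = 86.59 in^2
Rod-side annular area A_ann = π/4 × (10.5² − 4.53²) = 70.47 in^2
Piston speed v = Q_in/A_cap; rod-end outflow Q_out = v × A_ann = Q_in × A_ann/A_cap.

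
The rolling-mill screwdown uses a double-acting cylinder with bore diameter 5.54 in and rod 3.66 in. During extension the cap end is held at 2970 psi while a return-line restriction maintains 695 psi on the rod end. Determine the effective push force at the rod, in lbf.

F ≈ 62200 lbf

Cap-side area A_cap = π/4 × (5.54 in)² = 24.11 in^2
Rod-side annular area A_ann = π/4 × (5.54² − 3.66²) = 13.58 in^2
Net thrust = P_cap·A_cap − P_rod·A_ann = 71590 lbf − 9441 lbf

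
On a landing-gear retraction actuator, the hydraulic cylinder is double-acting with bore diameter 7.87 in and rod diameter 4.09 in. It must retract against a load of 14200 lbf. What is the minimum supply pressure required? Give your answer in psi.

Rod-side annular area A_ann = π/4 × (7.87² − 4.09²) = 35.51 in^2
Retraction: pressure acts on the annular area.
P = F / A = 14200 lbf / A

P ≈ 400 psi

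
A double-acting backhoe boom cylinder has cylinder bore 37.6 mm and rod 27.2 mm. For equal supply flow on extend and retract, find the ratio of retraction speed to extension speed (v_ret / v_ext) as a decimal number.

v_ret/v_ext ≈ 2.10

Cap-side area A_cap = π/4 × (37.6 mm)² = 1110 mm^2
Rod-side annular area A_ann = π/4 × (37.6² − 27.2²) = 529.3 mm^2
For equal Q, v ∝ 1/A, so v_ret/v_ext = A_cap/A_ann.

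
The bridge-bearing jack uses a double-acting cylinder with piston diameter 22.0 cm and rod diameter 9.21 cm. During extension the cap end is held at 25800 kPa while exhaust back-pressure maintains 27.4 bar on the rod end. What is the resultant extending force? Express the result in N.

Cap-side area A_cap = π/4 × (22.0 cm)² = 380.1 cm^2
Rod-side annular area A_ann = π/4 × (22.0² − 9.21²) = 313.5 cm^2
Net thrust = P_cap·A_cap − P_rod·A_ann = 9.807e5 N − 85900 N

F ≈ 8.95e5 N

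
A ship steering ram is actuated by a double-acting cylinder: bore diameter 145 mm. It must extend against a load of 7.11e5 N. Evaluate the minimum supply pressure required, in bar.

P ≈ 431 bar

Cap-side area A_cap = π/4 × (145 mm)² = 16510 mm^2
P = F / A = 7.11e5 N / A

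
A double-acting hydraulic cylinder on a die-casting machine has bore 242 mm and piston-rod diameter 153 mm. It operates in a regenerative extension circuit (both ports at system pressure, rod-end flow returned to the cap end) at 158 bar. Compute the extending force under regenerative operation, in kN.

F ≈ 290 kN

With equal pressure on both faces, forces on the annular region cancel; the net push is pressure × rod cross-section.
Rod cross-section A_rod = π/4 × (153 mm)² = 18390 mm^2
F = P × A_rod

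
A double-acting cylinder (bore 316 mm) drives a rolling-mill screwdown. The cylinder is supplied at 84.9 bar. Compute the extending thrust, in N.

Cap-side area A_cap = π/4 × (316 mm)² = 78430 mm^2
F = P × A_cap = 84.9 bar × A_cap

F ≈ 6.66e5 N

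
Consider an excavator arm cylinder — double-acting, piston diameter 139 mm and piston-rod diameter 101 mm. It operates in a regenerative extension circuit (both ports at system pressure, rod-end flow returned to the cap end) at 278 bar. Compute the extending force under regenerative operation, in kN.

F ≈ 223 kN

With equal pressure on both faces, forces on the annular region cancel; the net push is pressure × rod cross-section.
Rod cross-section A_rod = π/4 × (101 mm)² = 8012 mm^2
F = P × A_rod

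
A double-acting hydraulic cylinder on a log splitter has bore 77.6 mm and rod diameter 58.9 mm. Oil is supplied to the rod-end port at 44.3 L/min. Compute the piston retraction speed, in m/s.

Rod-side annular area A_ann = π/4 × (77.6² − 58.9²) = 2005 mm^2
Flow into the rod-end port fills the annular volume.
v = Q / A

v ≈ 0.368 m/s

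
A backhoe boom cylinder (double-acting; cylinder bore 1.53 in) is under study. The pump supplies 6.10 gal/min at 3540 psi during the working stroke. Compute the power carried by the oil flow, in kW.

Hydraulic power = P × Q

W ≈ 9.39 kW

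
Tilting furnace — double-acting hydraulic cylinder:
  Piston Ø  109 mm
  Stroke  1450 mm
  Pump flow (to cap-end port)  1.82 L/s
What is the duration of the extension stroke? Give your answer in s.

Cap-side area A_cap = π/4 × (109 mm)² = 9331 mm^2
Swept volume V = A × L; t = V / Q = A·L / Q

t ≈ 7.43 s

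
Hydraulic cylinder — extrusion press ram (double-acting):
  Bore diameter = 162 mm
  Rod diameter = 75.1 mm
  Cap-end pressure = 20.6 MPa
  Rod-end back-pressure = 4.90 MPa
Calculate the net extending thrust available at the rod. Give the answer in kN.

F ≈ 345 kN

Cap-side area A_cap = π/4 × (162 mm)² = 20610 mm^2
Rod-side annular area A_ann = π/4 × (162² − 75.1²) = 16180 mm^2
Net thrust = P_cap·A_cap − P_rod·A_ann = 424.6 kN − 79.29 kN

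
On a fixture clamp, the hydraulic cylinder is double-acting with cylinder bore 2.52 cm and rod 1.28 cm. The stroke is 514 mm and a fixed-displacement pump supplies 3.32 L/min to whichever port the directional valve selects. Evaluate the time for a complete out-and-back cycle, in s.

t ≈ 8.07 s

Cap-side area A_cap = π/4 × (2.52 cm)² = 4.988 cm^2
Rod-side annular area A_ann = π/4 × (2.52² − 1.28²) = 3.701 cm^2
t_ext = A_cap·L/Q = 4.633 s
t_ret = A_ann·L/Q = 3.438 s
t_cycle = t_ext + t_ret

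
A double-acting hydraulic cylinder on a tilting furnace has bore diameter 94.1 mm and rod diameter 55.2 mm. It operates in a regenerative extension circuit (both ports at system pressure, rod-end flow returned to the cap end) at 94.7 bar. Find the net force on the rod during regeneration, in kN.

F ≈ 22.7 kN

With equal pressure on both faces, forces on the annular region cancel; the net push is pressure × rod cross-section.
Rod cross-section A_rod = π/4 × (55.2 mm)² = 2393 mm^2
F = P × A_rod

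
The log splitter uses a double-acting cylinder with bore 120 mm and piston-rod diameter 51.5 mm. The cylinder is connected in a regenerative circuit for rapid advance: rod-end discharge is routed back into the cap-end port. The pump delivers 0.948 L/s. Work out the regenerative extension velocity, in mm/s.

v ≈ 455 mm/s

In regeneration the rod-end outflow joins the pump flow into the cap end, so the net volume the pump must supply per unit advance equals the rod cross-section area.
Rod cross-section A_rod = π/4 × (51.5 mm)² = 2083 mm^2
v = Q_pump / A_rod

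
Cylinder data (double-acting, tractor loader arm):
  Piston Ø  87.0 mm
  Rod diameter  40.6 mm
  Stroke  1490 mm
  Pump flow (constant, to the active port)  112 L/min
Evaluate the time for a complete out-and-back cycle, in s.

t ≈ 8.46 s

Cap-side area A_cap = π/4 × (87.0 mm)² = 5945 mm^2
Rod-side annular area A_ann = π/4 × (87.0² − 40.6²) = 4650 mm^2
t_ext = A_cap·L/Q = 4.745 s
t_ret = A_ann·L/Q = 3.712 s
t_cycle = t_ext + t_ret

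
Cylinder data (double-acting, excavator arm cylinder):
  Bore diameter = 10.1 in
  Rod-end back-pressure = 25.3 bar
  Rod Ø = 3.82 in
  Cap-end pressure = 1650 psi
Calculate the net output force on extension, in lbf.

F ≈ 1.07e5 lbf

Cap-side area A_cap = π/4 × (10.1 in)² = 80.12 in^2
Rod-side annular area A_ann = π/4 × (10.1² − 3.82²) = 68.66 in^2
Net thrust = P_cap·A_cap − P_rod·A_ann = 1.322e5 lbf − 25190 lbf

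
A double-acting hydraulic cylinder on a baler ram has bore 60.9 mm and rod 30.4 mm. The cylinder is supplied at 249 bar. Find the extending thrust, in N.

F ≈ 72500 N

Cap-side area A_cap = π/4 × (60.9 mm)² = 2913 mm^2
F = P × A_cap = 249 bar × A_cap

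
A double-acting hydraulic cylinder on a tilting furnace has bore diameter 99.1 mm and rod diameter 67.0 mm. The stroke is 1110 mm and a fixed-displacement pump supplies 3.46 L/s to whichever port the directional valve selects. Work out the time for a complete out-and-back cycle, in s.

Cap-side area A_cap = π/4 × (99.1 mm)² = 7713 mm^2
Rod-side annular area A_ann = π/4 × (99.1² − 67.0²) = 4188 mm^2
t_ext = A_cap·L/Q = 2.474 s
t_ret = A_ann·L/Q = 1.343 s
t_cycle = t_ext + t_ret

t ≈ 3.82 s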